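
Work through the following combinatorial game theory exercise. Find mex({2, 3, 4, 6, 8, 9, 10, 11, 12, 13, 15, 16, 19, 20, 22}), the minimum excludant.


Set = {2, 3, 4, 6, 8, 9, 10, 11, 12, 13, 15, 16, 19, 20, 22}
0 is NOT in the set. This is the mex.
mex = 0

0


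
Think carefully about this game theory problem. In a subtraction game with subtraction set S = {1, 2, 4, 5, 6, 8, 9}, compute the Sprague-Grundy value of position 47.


The subtraction set is S = {1, 2, 4, 5, 6, 8, 9}.
G(k) = mex{ G(k - s) : s in S, s <= k }. We compute iteratively: G(0) = 0.
G(1) = mex({0}) = 1
G(2) = mex({0, 1}) = 2
G(3) = mex({1, 2}) = 0
G(4) = mex({0, 2}) = 1
G(5) = mex({0, 1}) = 2
G(6) = mex({0, 1, 2}) = 3
G(7) = mex({0, 1, 2, 3}) = 4
G(8) = mex({0, 1, 2, 3, 4}) = 5
G(9) = mex({0, 1, 2, 4, 5}) = 3
G(10) = mex({1, 2, 3, 5}) = 0
G(11) = mex({0, 2, 3, 4}) = 1
G(12) = mex({0, 1, 3, 4, 5}) = 2
G(13) = mex({1, 2, 3, 4, 5}) = 0
G(14) = mex({0, 2, 3, 5}) = 1
G(15) = mex({0, 1, 3, 4}) = 2
G(16) = mex({0, 1, 2, 4, 5}) = 3
G(17) = mex({0, 1, 2, 3, 5}) = 4
G(18) = mex({0, 1, 2, 3, 4}) = 5
Observe that G(10)..G(18) = 0, 1, 2, 0, 1, 2, 3, 4, 5 repeats G(0)..G(8) = 0, 1, 2, 0, 1, 2, 3, 4, 5.
For k >= max(S) = 9, G(k) is determined by the previous 9 values G(k-9)..G(k-1); a window of 9 consecutive values has recurred shifted by 10, so by induction G(k + 10) = G(k) for all k >= 0: the sequence is periodic from the start with period 10.
One period: G(0..9) = 0, 1, 2, 0, 1, 2, 3, 4, 5, 3.
47 mod 10 = 7, so G(47) = G(7) = 4.

4


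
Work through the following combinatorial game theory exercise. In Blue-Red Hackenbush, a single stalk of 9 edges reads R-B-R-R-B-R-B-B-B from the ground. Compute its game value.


Edges (from ground): R-B-R-R-B-R-B-B-B
By Berlekamp's sign-expansion rule, a Blue-Red Hackenbush stalk has the value of the surreal number whose sign sequence is the edge sequence with B -> + and R -> -.
Sign sequence: -+--+-+++
Trace the sign expansion in the surreal number tree, starting from 0:
Edge 1: R (sign -) -> bounds (-inf, 0), value = -1
Edge 2: B (sign +) -> bounds (-1, 0), value = -1/2
Edge 3: R (sign -) -> bounds (-1, -1/2), value = -3/4
Edge 4: R (sign -) -> bounds (-1, -3/4), value = -7/8
Edge 5: B (sign +) -> bounds (-7/8, -3/4), value = -13/16
Edge 6: R (sign -) -> bounds (-7/8, -13/16), value = -27/32
Edge 7: B (sign +) -> bounds (-27/32, -13/16), value = -53/64
Edge 8: B (sign +) -> bounds (-53/64, -13/16), value = -105/128
Edge 9: B (sign +) -> bounds (-105/128, -13/16), value = -209/256
Game value = -209/256

-209/256


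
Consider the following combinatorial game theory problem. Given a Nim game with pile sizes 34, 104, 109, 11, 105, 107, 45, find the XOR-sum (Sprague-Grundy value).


We need the XOR (exclusive or) of all pile sizes.
After XOR-ing pile 1 (size 34): 0 XOR 34 = 34
After XOR-ing pile 2 (size 104): 34 XOR 104 = 74
After XOR-ing pile 3 (size 109): 74 XOR 109 = 39
After XOR-ing pile 4 (size 11): 39 XOR 11 = 44
After XOR-ing pile 5 (size 105): 44 XOR 105 = 69
After XOR-ing pile 6 (size 107): 69 XOR 107 = 46
After XOR-ing pile 7 (size 45): 46 XOR 45 = 3
The Nim-value of this position is 3.

3


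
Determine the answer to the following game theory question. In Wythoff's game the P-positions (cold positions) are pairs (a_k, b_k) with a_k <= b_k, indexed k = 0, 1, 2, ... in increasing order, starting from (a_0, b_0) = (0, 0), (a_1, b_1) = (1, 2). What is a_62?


By Wythoff's theorem, a_k = floor(k * phi) and b_k = floor(k * phi^2) = a_k + k, where phi = (1 + sqrt(5))/2 is the golden ratio.
phi = (1 + sqrt(5))/2 = 1.618034
k = 62
k * phi = 62 * 1.618034 = 100.318107
a_62 = floor(k * phi) = 100

100


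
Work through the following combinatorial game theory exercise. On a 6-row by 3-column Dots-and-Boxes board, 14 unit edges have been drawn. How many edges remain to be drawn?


Grid: 6 x 3 boxes, i.e. 7 rows and 4 columns of dots.
Horizontal edges: (rows + 1) * cols = 7 * 3 = 21
Vertical edges: rows * (cols + 1) = 6 * 4 = 24
Total edges: 21 + 24 = 45
Edges drawn: 14
Remaining: 45 - 14 = 31

31


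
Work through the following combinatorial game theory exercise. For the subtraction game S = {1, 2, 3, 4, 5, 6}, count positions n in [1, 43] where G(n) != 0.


Subtraction set S = {1, 2, 3, 4, 5, 6}, so G(n) = n mod 7.
G(n) = 0 when n is a multiple of 7.
Multiples of 7 in [1, 43]: 6
N-positions (nonzero Grundy) = 43 - 6 = 37

37


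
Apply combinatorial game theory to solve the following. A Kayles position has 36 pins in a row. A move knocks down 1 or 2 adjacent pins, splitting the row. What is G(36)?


Kayles: a move removes 1 or 2 adjacent pins from a contiguous row.
Removing pins from a row of k leaves two independent rows (a, b) with a + b = k - 1 (one pin) or a + b = k - 2 (two pins); an end removal gives a = 0.
By Sprague-Grundy, G(k) = mex{ G(a) XOR G(b) } over all these splits. G(0) = 0.
G(1): splits (0,0):0^0=0 -> mex({0}) = 1
G(2): splits (0,1):0^1=1 (0,0):0^0=0 -> mex({0, 1}) = 2
G(3): splits (0,2):0^2=2 (1,1):1^1=0 (0,1):0^1=1 -> mex({0, 1, 2}) = 3
G(4): splits (0,3):0^3=3 (1,2):1^2=3 (0,2):0^2=2 (1,1):1^1=0 -> mex({0, 2, 3}) = 1
G(5): splits (0,4):0^1=1 (1,3):1^3=2 (2,2):2^2=0 (0,3):0^3=3 (1,2):1^2=3 -> mex({0, 1, 2, 3}) = 4
G(6) = mex({0, 1, 2, 4}) = 3
G(7) = mex({0, 1, 3, 4, 5}) = 2
G(8) = mex({0, 2, 3, 5, 6}) = 1
G(9) = mex({0, 1, 2, 3, 6, 7}) = 4
G(10) = mex({0, 1, 3, 4, 5, 7}) = 2
G(11) = mex({0, 1, 2, 3, 4, 5}) = 6
G(12) = mex({0, 1, 2, 3, 5, 6, 7}) = 4
G(13) = mex({0, 2, 3, 4, 6, 7}) = 1
G(14) = mex({0, 1, 4, 5, 6, 7}) = 2
G(15) = mex({0, 1, 2, 3, 4, 5, 6}) = 7
G(16) = mex({0, 2, 3, 5, 6, 7}) = 1
G(17) = mex({0, 1, 2, 3, 5, 6, 7}) = 4
G(18) = mex({0, 1, 2, 4, 5, 6}) = 3
G(19) = mex({0, 1, 3, 4, 5, 7}) = 2
G(20) = mex({0, 2, 3, 4, 5, 6, 7}) = 1
G(21) = mex({0, 1, 2, 3, 5, 6, 7}) = 4
G(22) = mex({0, 1, 2, 3, 4, 5, 7}) = 6
G(23) = mex({0, 1, 2, 3, 4, 5, 6}) = 7
G(24) = mex({0, 1, 2, 3, 5, 6, 7}) = 4
G(25) = mex({0, 2, 3, 4, 6, 7}) = 1
G(26) = mex({0, 1, 3, 4, 5, 6, 7}) = 2
G(27) = mex({0, 1, 2, 3, 4, 5, 6, 7}) = 8
G(28) = mex({0, 1, 2, 3, 4, 6, 7, 8}) = 5
G(29) = mex({0, 1, 2, 3, 5, 6, 7, 8, 9}) = 4
G(30) = mex({0, 1, 2, 3, 4, 5, 6, 9, 10}) = 7
G(31) = mex({0, 1, 3, 4, 5, 7, 10, 11}) = 2
G(32) = mex({0, 2, 3, 4, 5, 6, 7, 9, 11}) = 1
G(33) = mex({0, 1, 2, 3, 4, 5, 6, 7, 9, 12}) = 8
G(34) = mex({0, 1, 2, 3, 4, 5, 7, 8, 11, 12}) = 6
G(35) = mex({0, 1, 2, 3, 4, 5, 6, 8, 9, 10, 11}) = 7
G(36) = mex({0, 1, 2, 3, 5, 6, 7, 9, 10}) = 4
Therefore G(36) = 4.

4


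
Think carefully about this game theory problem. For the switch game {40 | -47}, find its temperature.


The game is {40 | -47}, a switch {a | b} with numbers a > b.
Cooling {a | b} by t gives {a - t | b + t}, which stops being hot when a - t = b + t, i.e. at t = (a - b)/2. So the temperature of a switch is (a - b)/2.
Temperature = (Left option - Right option) / 2
= (40 - (-47)) / 2
= 87 / 2
= 87/2

87/2


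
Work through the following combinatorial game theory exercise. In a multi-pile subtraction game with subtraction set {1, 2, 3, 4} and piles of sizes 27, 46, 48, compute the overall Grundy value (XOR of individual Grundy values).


Subtraction set: {1, 2, 3, 4}
For this subtraction set, G(n) = n mod 5 (period = max + 1 = 5).
Pile 1 (size 27): G(27) = 27 mod 5 = 2
Pile 2 (size 46): G(46) = 46 mod 5 = 1
Pile 3 (size 48): G(48) = 48 mod 5 = 3
Total Grundy value = XOR of all: 2 XOR 1 XOR 3 = 0

0


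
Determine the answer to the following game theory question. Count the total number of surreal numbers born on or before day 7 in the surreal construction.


Day 0: {|} = 0 is born. Count = 1.
Day n: the number of surreal numbers born by day n is 2^(n+1) - 1.
By day 0: 2^1 - 1 = 1
By day 1: 2^2 - 1 = 3
By day 2: 2^3 - 1 = 7
By day 3: 2^4 - 1 = 15
By day 4: 2^5 - 1 = 31
By day 5: 2^6 - 1 = 63
By day 6: 2^7 - 1 = 127
By day 7: 2^8 - 1 = 255
By day 7: 255 surreal numbers.

255


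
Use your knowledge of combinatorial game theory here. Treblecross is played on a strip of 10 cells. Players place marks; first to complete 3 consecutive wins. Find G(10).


Treblecross: place X on empty cells; 3-in-a-row wins.
Playing within two cells of an existing X lets the opponent win at once, so sensible play treats the cells i-2..i+2 around each X as dead. The player left with no safe cell loses, so this is a normal-play take-away game on strips of safe cells.
Placing X at cell i (0-indexed) of a strip of k safe cells leaves independent strips of sizes max(0, i-2) and max(0, k-i-3). Hence G(k) = mex{ G(max(0,i-2)) XOR G(max(0,k-i-3)) : 0 <= i < k }, with G(0) = 0.
G(1): splits (0,0):0^0=0 -> mex({0}) = 1
G(2): splits (0,0):0^0=0 -> mex({0}) = 1
G(3): splits (0,0):0^0=0 -> mex({0}) = 1
G(4): splits (0,1):0^1=1 (0,0):0^0=0 -> mex({0, 1}) = 2
G(5): splits (0,2):0^1=1 (0,1):0^1=1 (0,0):0^0=0 -> mex({0, 1}) = 2
G(6) = mex({1}) = 0
G(7) = mex({0, 1, 2}) = 3
G(8) = mex({0, 1, 2}) = 3
G(9) = mex({0, 2}) = 1
G(10) = mex({0, 2, 3}) = 1
Therefore G(10) = 1.

1


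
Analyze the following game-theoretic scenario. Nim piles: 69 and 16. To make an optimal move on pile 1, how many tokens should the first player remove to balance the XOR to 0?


Piles: 69 and 16
Current XOR: 69 XOR 16 = 85 (non-zero, so this is an N-position).
To make the XOR zero, we need to find a move that balances the piles.
For pile 1 (size 69): target = 69 XOR 85 = 16
We reduce pile 1 from 69 to 16.
Tokens removed: 69 - 16 = 53
Verification: 16 XOR 16 = 0

53


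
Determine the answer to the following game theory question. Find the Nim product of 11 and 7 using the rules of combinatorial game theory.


Nim multiplication is bilinear over XOR: (u XOR v) * w = (u*w) XOR (v*w).
So we split each operand into its bit components and XOR the pairwise Nim products.
11 = 1 + 2 + 8 (as XOR of powers of 2).
7 = 1 + 2 + 4 (as XOR of powers of 2).
Using the standard Nim-product table on single bits:
  2*2 = 3,   2*4 = 8,   2*8 = 12,
  4*4 = 6,   4*8 = 11,  8*8 = 13,
and  1*x = x (identity), k*l = l*k (commutative).
Pairwise Nim products:
  1 * 1 = 1
  1 * 2 = 2
  1 * 4 = 4
  2 * 1 = 2
  2 * 2 = 3
  2 * 4 = 8
  8 * 1 = 8
  8 * 2 = 12
  8 * 4 = 11
XOR them: 1 XOR 2 XOR 4 XOR 2 XOR 3 XOR 8 XOR 8 XOR 12 XOR 11 = 1.
Result: 11 * 7 = 1 (in Nim).

1


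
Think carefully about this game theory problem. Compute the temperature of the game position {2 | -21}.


The game is {2 | -21}, a switch {a | b} with numbers a > b.
Cooling {a | b} by t gives {a - t | b + t}, which stops being hot when a - t = b + t, i.e. at t = (a - b)/2. So the temperature of a switch is (a - b)/2.
Temperature = (Left option - Right option) / 2
= (2 - (-21)) / 2
= 23 / 2
= 23/2

23/2


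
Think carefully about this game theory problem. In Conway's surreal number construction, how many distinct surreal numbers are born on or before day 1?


Day 0: {|} = 0 is born. Count = 1.
Day n: the number of surreal numbers born by day n is 2^(n+1) - 1.
By day 0: 2^1 - 1 = 1
By day 1: 2^2 - 1 = 3
By day 1: 3 surreal numbers.

3


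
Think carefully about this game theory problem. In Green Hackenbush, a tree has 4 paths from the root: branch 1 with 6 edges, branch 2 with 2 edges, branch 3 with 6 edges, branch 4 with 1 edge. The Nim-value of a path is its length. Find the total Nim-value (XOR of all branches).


The tree has 4 branches from the ground vertex.
In Green Hackenbush, the Nim-value of a simple path of length k is k.
Branch 1: length 6, Nim-value = 6
Branch 2: length 2, Nim-value = 2
Branch 3: length 6, Nim-value = 6
Branch 4: length 1, Nim-value = 1
Total Nim-value = XOR of all branch values:
0 XOR 6 = 6
6 XOR 2 = 4
4 XOR 6 = 2
2 XOR 1 = 3
Nim-value of the tree = 3

3


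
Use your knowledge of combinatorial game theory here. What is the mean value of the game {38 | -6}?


Game = {38 | -6}, a switch {a | b} with numbers a > b.
Its thermograph has left wall a - t and right wall b + t, which meet at t = (a - b)/2, where both equal (a + b)/2. So the mast (mean value) is at (a + b)/2.
Mean = (38 + (-6))/2 = 32/2 = 16

16


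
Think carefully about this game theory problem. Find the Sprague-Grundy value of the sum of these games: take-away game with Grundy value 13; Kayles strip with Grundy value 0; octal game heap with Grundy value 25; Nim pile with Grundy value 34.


By the Sprague-Grundy theorem, the Grundy value of a sum of games is the XOR of individual Grundy values.
take-away game: Grundy value = 13. Running XOR: 0 XOR 13 = 13
Kayles strip: Grundy value = 0. Running XOR: 13 XOR 0 = 13
octal game heap: Grundy value = 25. Running XOR: 13 XOR 25 = 20
Nim pile: Grundy value = 34. Running XOR: 20 XOR 34 = 54
The combined Grundy value is 54.

54


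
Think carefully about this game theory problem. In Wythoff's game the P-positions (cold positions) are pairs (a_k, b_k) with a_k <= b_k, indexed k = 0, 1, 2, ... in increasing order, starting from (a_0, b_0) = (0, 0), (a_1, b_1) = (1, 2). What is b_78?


By Wythoff's theorem, a_k = floor(k * phi) and b_k = floor(k * phi^2) = a_k + k, where phi = (1 + sqrt(5))/2 is the golden ratio.
phi = (1 + sqrt(5))/2 = 1.618034
phi^2 = phi + 1 = 2.618034
k = 78
k * phi^2 = 78 * 2.618034 = 204.206651
b_78 = floor(k * phi^2) = 204 (check: a_78 + k = 126 + 78 = 204)

204


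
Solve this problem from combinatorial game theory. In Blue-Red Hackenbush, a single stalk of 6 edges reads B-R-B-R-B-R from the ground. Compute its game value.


Edges (from ground): B-R-B-R-B-R
By Berlekamp's sign-expansion rule, a Blue-Red Hackenbush stalk has the value of the surreal number whose sign sequence is the edge sequence with B -> + and R -> -.
Sign sequence: +-+-+-
Trace the sign expansion in the surreal number tree, starting from 0:
Edge 1: B (sign +) -> bounds (0, +inf), value = 1
Edge 2: R (sign -) -> bounds (0, 1), value = 1/2
Edge 3: B (sign +) -> bounds (1/2, 1), value = 3/4
Edge 4: R (sign -) -> bounds (1/2, 3/4), value = 5/8
Edge 5: B (sign +) -> bounds (5/8, 3/4), value = 11/16
Edge 6: R (sign -) -> bounds (5/8, 11/16), value = 21/32
Game value = 21/32

21/32


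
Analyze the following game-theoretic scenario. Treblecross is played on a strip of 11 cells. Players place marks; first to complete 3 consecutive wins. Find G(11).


Treblecross: place X on empty cells; 3-in-a-row wins.
Playing within two cells of an existing X lets the opponent win at once, so sensible play treats the cells i-2..i+2 around each X as dead. The player left with no safe cell loses, so this is a normal-play take-away game on strips of safe cells.
Placing X at cell i (0-indexed) of a strip of k safe cells leaves independent strips of sizes max(0, i-2) and max(0, k-i-3). Hence G(k) = mex{ G(max(0,i-2)) XOR G(max(0,k-i-3)) : 0 <= i < k }, with G(0) = 0.
G(1): splits (0,0):0^0=0 -> mex({0}) = 1
G(2): splits (0,0):0^0=0 -> mex({0}) = 1
G(3): splits (0,0):0^0=0 -> mex({0}) = 1
G(4): splits (0,1):0^1=1 (0,0):0^0=0 -> mex({0, 1}) = 2
G(5): splits (0,2):0^1=1 (0,1):0^1=1 (0,0):0^0=0 -> mex({0, 1}) = 2
G(6) = mex({1}) = 0
G(7) = mex({0, 1, 2}) = 3
G(8) = mex({0, 1, 2}) = 3
G(9) = mex({0, 2}) = 1
G(10) = mex({0, 2, 3}) = 1
G(11) = mex({0, 3}) = 1
Therefore G(11) = 1.

1


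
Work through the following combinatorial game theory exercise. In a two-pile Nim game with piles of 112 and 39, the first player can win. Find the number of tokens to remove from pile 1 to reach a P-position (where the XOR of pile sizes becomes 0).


Piles: 112 and 39
Current XOR: 112 XOR 39 = 87 (non-zero, so this is an N-position).
To make the XOR zero, we need to find a move that balances the piles.
For pile 1 (size 112): target = 112 XOR 87 = 39
We reduce pile 1 from 112 to 39.
Tokens removed: 112 - 39 = 73
Verification: 39 XOR 39 = 0

73


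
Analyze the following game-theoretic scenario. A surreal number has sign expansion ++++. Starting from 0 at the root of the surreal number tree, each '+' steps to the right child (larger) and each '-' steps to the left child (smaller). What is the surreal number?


Sign expansion: ++++
Rule: track bounds (lo, hi), initially (-inf, +inf). On '+', the current value becomes lo and we move to the simplest number in (value, hi): value + 1 if hi = +inf, otherwise the midpoint (value + hi)/2. On '-', the current value becomes hi and we move to value - 1 if lo = -inf, otherwise the midpoint (lo + value)/2.
Start at 0.
Step 1: sign = +, move right. Bounds: (0, +inf). Value = 1
Step 2: sign = +, move right. Bounds: (1, +inf). Value = 2
Step 3: sign = +, move right. Bounds: (2, +inf). Value = 3
Step 4: sign = +, move right. Bounds: (3, +inf). Value = 4
The surreal number with sign expansion ++++ is 4.

4


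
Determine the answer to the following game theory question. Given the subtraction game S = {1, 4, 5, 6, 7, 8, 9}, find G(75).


The subtraction set is S = {1, 4, 5, 6, 7, 8, 9}.
G(k) = mex{ G(k - s) : s in S, s <= k }. We compute iteratively: G(0) = 0.
G(1) = mex({0}) = 1
G(2) = mex({1}) = 0
G(3) = mex({0}) = 1
G(4) = mex({0, 1}) = 2
G(5) = mex({0, 1, 2}) = 3
G(6) = mex({0, 1, 3}) = 2
G(7) = mex({0, 1, 2}) = 3
G(8) = mex({0, 1, 2, 3}) = 4
G(9) = mex({0, 1, 2, 3, 4}) = 5
G(10) = mex({0, 1, 2, 3, 5}) = 4
G(11) = mex({0, 1, 2, 3, 4}) = 5
G(12) = mex({1, 2, 3, 4, 5}) = 0
G(13) = mex({0, 2, 3, 4, 5}) = 1
G(14) = mex({1, 2, 3, 4, 5}) = 0
G(15) = mex({0, 2, 3, 4, 5}) = 1
G(16) = mex({0, 1, 3, 4, 5}) = 2
G(17) = mex({0, 1, 2, 4, 5}) = 3
G(18) = mex({0, 1, 3, 4, 5}) = 2
G(19) = mex({0, 1, 2, 4, 5}) = 3
G(20) = mex({0, 1, 2, 3, 5}) = 4
Observe that G(12)..G(20) = 0, 1, 0, 1, 2, 3, 2, 3, 4 repeats G(0)..G(8) = 0, 1, 0, 1, 2, 3, 2, 3, 4.
For k >= max(S) = 9, G(k) is determined by the previous 9 values G(k-9)..G(k-1); a window of 9 consecutive values has recurred shifted by 12, so by induction G(k + 12) = G(k) for all k >= 0: the sequence is periodic from the start with period 12.
One period: G(0..11) = 0, 1, 0, 1, 2, 3, 2, 3, 4, 5, 4, 5.
75 mod 12 = 3, so G(75) = G(3) = 1.

1


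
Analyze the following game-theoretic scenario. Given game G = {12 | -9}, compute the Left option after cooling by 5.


Original game: {12 | -9} (a switch {a | b} with a > b).
Cooling by t (for t below the temperature (a - b)/2 = 21/2) taxes each move by t: {a | b} cooled by t is {a - t | b + t}.
Cooling amount: t = 5
Cooled Left option: 12 - 5 = 7
Cooled Right option: -9 + 5 = -4
Cooled game: {7 | -4}
Left option = 7

7


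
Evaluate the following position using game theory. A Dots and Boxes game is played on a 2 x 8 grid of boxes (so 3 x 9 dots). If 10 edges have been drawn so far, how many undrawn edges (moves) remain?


Grid: 2 x 8 boxes, i.e. 3 rows and 9 columns of dots.
Horizontal edges: (rows + 1) * cols = 3 * 8 = 24
Vertical edges: rows * (cols + 1) = 2 * 9 = 18
Total edges: 24 + 18 = 42
Edges drawn: 10
Remaining: 42 - 10 = 32

32


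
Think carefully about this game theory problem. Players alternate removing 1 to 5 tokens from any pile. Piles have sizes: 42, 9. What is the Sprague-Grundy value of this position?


Subtraction set: {1, 2, 3, 4, 5}
For this subtraction set, G(n) = n mod 6 (period = max + 1 = 6).
Pile 1 (size 42): G(42) = 42 mod 6 = 0
Pile 2 (size 9): G(9) = 9 mod 6 = 3
Total Grundy value = XOR of all: 0 XOR 3 = 3

3


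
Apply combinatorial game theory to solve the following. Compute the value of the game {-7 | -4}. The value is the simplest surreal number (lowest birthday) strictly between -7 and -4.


Left options: {-7}, max = -7
Right options: {-4}, min = -4
All options are numbers and max(Left) < min(Right), so by the simplicity theorem the value is the simplest (earliest-born) number strictly between -7 and -4.
Integers -6 through -5 all lie strictly between -7 and -4.
Among integers, the simplest (lowest birthday = smallest |n|; 0 is born on day 0, +-n on day n) is -5.
No non-integer in the interval can be simpler: if x is a non-integer in the interval, then floor(x) or ceil(x) also lies in the interval (the interval contains an integer), and both are proper prefixes of x's sign expansion, i.e. born earlier. So the game value is -5.
Game value = -5

-5


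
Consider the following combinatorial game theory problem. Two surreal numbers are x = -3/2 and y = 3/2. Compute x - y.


x = -3/2, y = 3/2
Converting to common denominator: 2
x = -3/2, y = 3/2
x - y = -3/2 - 3/2 = -3

-3


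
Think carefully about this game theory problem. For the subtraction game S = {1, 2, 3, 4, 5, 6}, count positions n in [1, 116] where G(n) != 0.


Subtraction set S = {1, 2, 3, 4, 5, 6}, so G(n) = n mod 7.
G(n) = 0 when n is a multiple of 7.
Multiples of 7 in [1, 116]: 16
N-positions (nonzero Grundy) = 116 - 16 = 100

100


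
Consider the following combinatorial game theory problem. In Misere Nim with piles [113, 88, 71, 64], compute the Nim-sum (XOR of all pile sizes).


We need the XOR (exclusive or) of all pile sizes.
After XOR-ing pile 1 (size 113): 0 XOR 113 = 113
After XOR-ing pile 2 (size 88): 113 XOR 88 = 41
After XOR-ing pile 3 (size 71): 41 XOR 71 = 110
After XOR-ing pile 4 (size 64): 110 XOR 64 = 46
The Nim-value of this position is 46.

46


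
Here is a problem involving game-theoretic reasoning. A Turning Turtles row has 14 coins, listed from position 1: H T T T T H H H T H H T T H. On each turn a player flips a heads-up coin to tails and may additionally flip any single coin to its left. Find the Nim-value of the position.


Coins: H T T T T H H H T H H T T H
Key fact: a single head at position k behaves exactly like a Nim heap of size k (turning it to T and optionally flipping a coin at j < k corresponds to moving the heap from k to j, or to 0), and heads combine as a disjunctive sum (two heads at the same place would cancel, matching j XOR j = 0). So the Nim-value is the XOR of the 1-indexed positions of the heads.
Face-up positions (1-indexed): [1, 6, 7, 8, 10, 11, 14]
XOR 0 with 1: 0 XOR 1 = 1
XOR 1 with 6: 1 XOR 6 = 7
XOR 7 with 7: 7 XOR 7 = 0
XOR 0 with 8: 0 XOR 8 = 8
XOR 8 with 10: 8 XOR 10 = 2
XOR 2 with 11: 2 XOR 11 = 9
XOR 9 with 14: 9 XOR 14 = 7
Nim-value = 7

7


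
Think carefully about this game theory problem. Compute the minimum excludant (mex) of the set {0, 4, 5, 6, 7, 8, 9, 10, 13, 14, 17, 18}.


Set = {0, 4, 5, 6, 7, 8, 9, 10, 13, 14, 17, 18}
0 is in the set.
1 is NOT in the set. This is the mex.
mex = 1

1


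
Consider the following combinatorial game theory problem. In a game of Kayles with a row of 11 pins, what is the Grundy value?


Kayles: a move removes 1 or 2 adjacent pins from a contiguous row.
Removing pins from a row of k leaves two independent rows (a, b) with a + b = k - 1 (one pin) or a + b = k - 2 (two pins); an end removal gives a = 0.
By Sprague-Grundy, G(k) = mex{ G(a) XOR G(b) } over all these splits. G(0) = 0.
G(1): splits (0,0):0^0=0 -> mex({0}) = 1
G(2): splits (0,1):0^1=1 (0,0):0^0=0 -> mex({0, 1}) = 2
G(3): splits (0,2):0^2=2 (1,1):1^1=0 (0,1):0^1=1 -> mex({0, 1, 2}) = 3
G(4): splits (0,3):0^3=3 (1,2):1^2=3 (0,2):0^2=2 (1,1):1^1=0 -> mex({0, 2, 3}) = 1
G(5): splits (0,4):0^1=1 (1,3):1^3=2 (2,2):2^2=0 (0,3):0^3=3 (1,2):1^2=3 -> mex({0, 1, 2, 3}) = 4
G(6) = mex({0, 1, 2, 4}) = 3
G(7) = mex({0, 1, 3, 4, 5}) = 2
G(8) = mex({0, 2, 3, 5, 6}) = 1
G(9) = mex({0, 1, 2, 3, 6, 7}) = 4
G(10) = mex({0, 1, 3, 4, 5, 7}) = 2
G(11) = mex({0, 1, 2, 3, 4, 5}) = 6
Therefore G(11) = 6.

6


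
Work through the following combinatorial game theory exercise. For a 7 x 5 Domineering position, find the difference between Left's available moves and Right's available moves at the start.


Board is 7 x 5 (rows x cols).
Left (vertical) placements: (rows-1) * cols = 6 * 5 = 30
Right (horizontal) placements: rows * (cols-1) = 7 * 4 = 28
Advantage = Left - Right = 30 - 28 = 2

2


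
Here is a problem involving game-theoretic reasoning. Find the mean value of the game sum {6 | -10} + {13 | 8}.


G1 = {6 | -10}, G2 = {13 | 8}
Each is a switch {a | b} with numbers a > b; its mean value is (a + b)/2, and mean value is additive over game sums: m(G1 + G2) = m(G1) + m(G2).
Mean of G1 = (6 + (-10))/2 = -4/2 = -2
Mean of G2 = (13 + (8))/2 = 21/2 = 21/2
Mean of G1 + G2 = -2 + 21/2 = 17/2

17/2


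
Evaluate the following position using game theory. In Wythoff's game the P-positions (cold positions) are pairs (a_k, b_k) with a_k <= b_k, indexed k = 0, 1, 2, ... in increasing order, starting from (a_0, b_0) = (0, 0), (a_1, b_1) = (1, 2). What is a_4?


By Wythoff's theorem, a_k = floor(k * phi) and b_k = floor(k * phi^2) = a_k + k, where phi = (1 + sqrt(5))/2 is the golden ratio.
phi = (1 + sqrt(5))/2 = 1.618034
k = 4
k * phi = 4 * 1.618034 = 6.472136
a_4 = floor(k * phi) = 6

6


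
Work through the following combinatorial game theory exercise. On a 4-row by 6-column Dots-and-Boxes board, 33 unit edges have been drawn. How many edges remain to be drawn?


Grid: 4 x 6 boxes, i.e. 5 rows and 7 columns of dots.
Horizontal edges: (rows + 1) * cols = 5 * 6 = 30
Vertical edges: rows * (cols + 1) = 4 * 7 = 28
Total edges: 30 + 28 = 58
Edges drawn: 33
Remaining: 58 - 33 = 25

25


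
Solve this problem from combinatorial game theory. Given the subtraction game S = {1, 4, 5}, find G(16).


The subtraction set is S = {1, 4, 5}.
G(k) = mex{ G(k - s) : s in S, s <= k }. We compute iteratively: G(0) = 0.
G(1) = mex({0}) = 1
G(2) = mex({1}) = 0
G(3) = mex({0}) = 1
G(4) = mex({0, 1}) = 2
G(5) = mex({0, 1, 2}) = 3
G(6) = mex({0, 1, 3}) = 2
G(7) = mex({0, 1, 2}) = 3
G(8) = mex({1, 2, 3}) = 0
G(9) = mex({0, 2, 3}) = 1
G(10) = mex({1, 2, 3}) = 0
G(11) = mex({0, 2, 3}) = 1
G(12) = mex({0, 1, 3}) = 2
Observe that G(8)..G(12) = 0, 1, 0, 1, 2 repeats G(0)..G(4) = 0, 1, 0, 1, 2.
For k >= max(S) = 5, G(k) is determined by the previous 5 values G(k-5)..G(k-1); a window of 5 consecutive values has recurred shifted by 8, so by induction G(k + 8) = G(k) for all k >= 0: the sequence is periodic from the start with period 8.
One period: G(0..7) = 0, 1, 0, 1, 2, 3, 2, 3.
16 mod 8 = 0, so G(16) = G(0) = 0.

0


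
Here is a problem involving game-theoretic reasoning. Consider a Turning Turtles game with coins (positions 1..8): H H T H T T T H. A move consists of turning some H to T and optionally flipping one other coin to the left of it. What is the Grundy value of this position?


Coins: H H T H T T T H
Key fact: a single head at position k behaves exactly like a Nim heap of size k (turning it to T and optionally flipping a coin at j < k corresponds to moving the heap from k to j, or to 0), and heads combine as a disjunctive sum (two heads at the same place would cancel, matching j XOR j = 0). So the Nim-value is the XOR of the 1-indexed positions of the heads.
Face-up positions (1-indexed): [1, 2, 4, 8]
XOR 0 with 1: 0 XOR 1 = 1
XOR 1 with 2: 1 XOR 2 = 3
XOR 3 with 4: 3 XOR 4 = 7
XOR 7 with 8: 7 XOR 8 = 15
Nim-value = 15

15


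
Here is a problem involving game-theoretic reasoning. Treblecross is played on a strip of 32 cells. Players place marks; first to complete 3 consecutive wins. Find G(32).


Treblecross: place X on empty cells; 3-in-a-row wins.
Playing within two cells of an existing X lets the opponent win at once, so sensible play treats the cells i-2..i+2 around each X as dead. The player left with no safe cell loses, so this is a normal-play take-away game on strips of safe cells.
Placing X at cell i (0-indexed) of a strip of k safe cells leaves independent strips of sizes max(0, i-2) and max(0, k-i-3). Hence G(k) = mex{ G(max(0,i-2)) XOR G(max(0,k-i-3)) : 0 <= i < k }, with G(0) = 0.
G(1): splits (0,0):0^0=0 -> mex({0}) = 1
G(2): splits (0,0):0^0=0 -> mex({0}) = 1
G(3): splits (0,0):0^0=0 -> mex({0}) = 1
G(4): splits (0,1):0^1=1 (0,0):0^0=0 -> mex({0, 1}) = 2
G(5): splits (0,2):0^1=1 (0,1):0^1=1 (0,0):0^0=0 -> mex({0, 1}) = 2
G(6) = mex({1}) = 0
G(7) = mex({0, 1, 2}) = 3
G(8) = mex({0, 1, 2}) = 3
G(9) = mex({0, 2}) = 1
G(10) = mex({0, 2, 3}) = 1
G(11) = mex({0, 3}) = 1
G(12) = mex({1, 3}) = 0
G(13) = mex({0, 1, 2, 3}) = 4
G(14) = mex({0, 1, 2}) = 3
G(15) = mex({0, 1, 2}) = 3
G(16) = mex({0, 1, 2, 4}) = 3
G(17) = mex({0, 1, 3, 4}) = 2
G(18) = mex({0, 1, 3, 4}) = 2
G(19) = mex({0, 1, 3, 5}) = 2
G(20) = mex({0, 1, 2, 3, 5}) = 4
G(21) = mex({0, 1, 2, 3, 5}) = 4
G(22) = mex({1, 2, 6}) = 0
G(23) = mex({0, 1, 2, 3, 4, 6}) = 5
G(24) = mex({0, 1, 2, 3, 4}) = 5
G(25) = mex({0, 1, 3, 4, 7}) = 2
G(26) = mex({0, 1, 3, 4, 5, 7}) = 2
G(27) = mex({0, 1, 3, 5}) = 2
G(28) = mex({0, 1, 2, 5}) = 3
G(29) = mex({0, 1, 2, 4, 5, 6}) = 3
G(30) = mex({1, 2, 4, 6}) = 0
G(31) = mex({0, 1, 2, 3, 4, 6}) = 5
G(32) = mex({1, 2, 3, 4, 7}) = 0
Therefore G(32) = 0.

0


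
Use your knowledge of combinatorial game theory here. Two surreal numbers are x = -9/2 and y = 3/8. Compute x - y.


x = -9/2, y = 3/8
Converting to common denominator: 8
x = -36/8, y = 3/8
x - y = -9/2 - 3/8 = -39/8

-39/8


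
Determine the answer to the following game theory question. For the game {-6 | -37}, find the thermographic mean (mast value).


Game = {-6 | -37}, a switch {a | b} with numbers a > b.
Its thermograph has left wall a - t and right wall b + t, which meet at t = (a - b)/2, where both equal (a + b)/2. So the mast (mean value) is at (a + b)/2.
Mean = (-6 + (-37))/2 = -43/2 = -43/2

-43/2


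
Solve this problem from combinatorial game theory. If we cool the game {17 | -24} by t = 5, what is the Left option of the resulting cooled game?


Original game: {17 | -24} (a switch {a | b} with a > b).
Cooling by t (for t below the temperature (a - b)/2 = 41/2) taxes each move by t: {a | b} cooled by t is {a - t | b + t}.
Cooling amount: t = 5
Cooled Left option: 17 - 5 = 12
Cooled Right option: -24 + 5 = -19
Cooled game: {12 | -19}
Left option = 12

12


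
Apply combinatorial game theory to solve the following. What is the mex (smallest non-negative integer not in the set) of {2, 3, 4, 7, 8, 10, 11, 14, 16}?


Set = {2, 3, 4, 7, 8, 10, 11, 14, 16}
0 is NOT in the set. This is the mex.
mex = 0

0


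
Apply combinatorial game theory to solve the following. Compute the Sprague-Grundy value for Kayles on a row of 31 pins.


Kayles: a move removes 1 or 2 adjacent pins from a contiguous row.
Removing pins from a row of k leaves two independent rows (a, b) with a + b = k - 1 (one pin) or a + b = k - 2 (two pins); an end removal gives a = 0.
By Sprague-Grundy, G(k) = mex{ G(a) XOR G(b) } over all these splits. G(0) = 0.
G(1): splits (0,0):0^0=0 -> mex({0}) = 1
G(2): splits (0,1):0^1=1 (0,0):0^0=0 -> mex({0, 1}) = 2
G(3): splits (0,2):0^2=2 (1,1):1^1=0 (0,1):0^1=1 -> mex({0, 1, 2}) = 3
G(4): splits (0,3):0^3=3 (1,2):1^2=3 (0,2):0^2=2 (1,1):1^1=0 -> mex({0, 2, 3}) = 1
G(5): splits (0,4):0^1=1 (1,3):1^3=2 (2,2):2^2=0 (0,3):0^3=3 (1,2):1^2=3 -> mex({0, 1, 2, 3}) = 4
G(6) = mex({0, 1, 2, 4}) = 3
G(7) = mex({0, 1, 3, 4, 5}) = 2
G(8) = mex({0, 2, 3, 5, 6}) = 1
G(9) = mex({0, 1, 2, 3, 6, 7}) = 4
G(10) = mex({0, 1, 3, 4, 5, 7}) = 2
G(11) = mex({0, 1, 2, 3, 4, 5}) = 6
G(12) = mex({0, 1, 2, 3, 5, 6, 7}) = 4
G(13) = mex({0, 2, 3, 4, 6, 7}) = 1
G(14) = mex({0, 1, 4, 5, 6, 7}) = 2
G(15) = mex({0, 1, 2, 3, 4, 5, 6}) = 7
G(16) = mex({0, 2, 3, 5, 6, 7}) = 1
G(17) = mex({0, 1, 2, 3, 5, 6, 7}) = 4
G(18) = mex({0, 1, 2, 4, 5, 6}) = 3
G(19) = mex({0, 1, 3, 4, 5, 7}) = 2
G(20) = mex({0, 2, 3, 4, 5, 6, 7}) = 1
G(21) = mex({0, 1, 2, 3, 5, 6, 7}) = 4
G(22) = mex({0, 1, 2, 3, 4, 5, 7}) = 6
G(23) = mex({0, 1, 2, 3, 4, 5, 6}) = 7
G(24) = mex({0, 1, 2, 3, 5, 6, 7}) = 4
G(25) = mex({0, 2, 3, 4, 6, 7}) = 1
G(26) = mex({0, 1, 3, 4, 5, 6, 7}) = 2
G(27) = mex({0, 1, 2, 3, 4, 5, 6, 7}) = 8
G(28) = mex({0, 1, 2, 3, 4, 6, 7, 8}) = 5
G(29) = mex({0, 1, 2, 3, 5, 6, 7, 8, 9}) = 4
G(30) = mex({0, 1, 2, 3, 4, 5, 6, 9, 10}) = 7
G(31) = mex({0, 1, 3, 4, 5, 7, 10, 11}) = 2
Therefore G(31) = 2.

2


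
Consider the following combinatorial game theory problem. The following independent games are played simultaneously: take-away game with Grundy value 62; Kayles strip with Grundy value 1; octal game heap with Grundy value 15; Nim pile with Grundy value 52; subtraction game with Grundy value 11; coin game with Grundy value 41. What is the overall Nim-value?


By the Sprague-Grundy theorem, the Grundy value of a sum of games is the XOR of individual Grundy values.
take-away game: Grundy value = 62. Running XOR: 0 XOR 62 = 62
Kayles strip: Grundy value = 1. Running XOR: 62 XOR 1 = 63
octal game heap: Grundy value = 15. Running XOR: 63 XOR 15 = 48
Nim pile: Grundy value = 52. Running XOR: 48 XOR 52 = 4
subtraction game: Grundy value = 11. Running XOR: 4 XOR 11 = 15
coin game: Grundy value = 41. Running XOR: 15 XOR 41 = 38
The combined Grundy value is 38.

38


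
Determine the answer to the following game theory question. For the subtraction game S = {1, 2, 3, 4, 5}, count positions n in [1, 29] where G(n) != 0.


Subtraction set S = {1, 2, 3, 4, 5}, so G(n) = n mod 6.
G(n) = 0 when n is a multiple of 6.
Multiples of 6 in [1, 29]: 4
N-positions (nonzero Grundy) = 29 - 4 = 25

25


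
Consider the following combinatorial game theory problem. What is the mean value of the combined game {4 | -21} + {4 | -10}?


G1 = {4 | -21}, G2 = {4 | -10}
Each is a switch {a | b} with numbers a > b; its mean value is (a + b)/2, and mean value is additive over game sums: m(G1 + G2) = m(G1) + m(G2).
Mean of G1 = (4 + (-21))/2 = -17/2 = -17/2
Mean of G2 = (4 + (-10))/2 = -6/2 = -3
Mean of G1 + G2 = -17/2 + -3 = -23/2

-23/2


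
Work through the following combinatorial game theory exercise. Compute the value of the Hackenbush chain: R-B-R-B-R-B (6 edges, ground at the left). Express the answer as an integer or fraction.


Edges (from ground): R-B-R-B-R-B
By Berlekamp's sign-expansion rule, a Blue-Red Hackenbush stalk has the value of the surreal number whose sign sequence is the edge sequence with B -> + and R -> -.
Sign sequence: -+-+-+
Trace the sign expansion in the surreal number tree, starting from 0:
Edge 1: R (sign -) -> bounds (-inf, 0), value = -1
Edge 2: B (sign +) -> bounds (-1, 0), value = -1/2
Edge 3: R (sign -) -> bounds (-1, -1/2), value = -3/4
Edge 4: B (sign +) -> bounds (-3/4, -1/2), value = -5/8
Edge 5: R (sign -) -> bounds (-3/4, -5/8), value = -11/16
Edge 6: B (sign +) -> bounds (-11/16, -5/8), value = -21/32
Game value = -21/32

-21/32


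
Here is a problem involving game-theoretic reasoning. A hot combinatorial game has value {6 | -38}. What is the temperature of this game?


The game is {6 | -38}, a switch {a | b} with numbers a > b.
Cooling {a | b} by t gives {a - t | b + t}, which stops being hot when a - t = b + t, i.e. at t = (a - b)/2. So the temperature of a switch is (a - b)/2.
Temperature = (Left option - Right option) / 2
= (6 - (-38)) / 2
= 44 / 2
= 22

22


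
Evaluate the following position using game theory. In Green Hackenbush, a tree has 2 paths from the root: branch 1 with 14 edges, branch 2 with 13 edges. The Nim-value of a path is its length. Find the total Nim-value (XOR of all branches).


The tree has 2 branches from the ground vertex.
In Green Hackenbush, the Nim-value of a simple path of length k is k.
Branch 1: length 14, Nim-value = 14
Branch 2: length 13, Nim-value = 13
Total Nim-value = XOR of all branch values:
0 XOR 14 = 14
14 XOR 13 = 3
Nim-value of the tree = 3

3


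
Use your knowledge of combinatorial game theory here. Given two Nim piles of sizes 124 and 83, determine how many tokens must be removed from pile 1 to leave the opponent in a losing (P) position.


Piles: 124 and 83
Current XOR: 124 XOR 83 = 47 (non-zero, so this is an N-position).
To make the XOR zero, we need to find a move that balances the piles.
For pile 1 (size 124): target = 124 XOR 47 = 83
We reduce pile 1 from 124 to 83.
Tokens removed: 124 - 83 = 41
Verification: 83 XOR 83 = 0

41


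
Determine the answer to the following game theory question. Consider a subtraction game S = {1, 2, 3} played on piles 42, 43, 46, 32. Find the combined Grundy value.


Subtraction set: {1, 2, 3}
For this subtraction set, G(n) = n mod 4 (period = max + 1 = 4).
Pile 1 (size 42): G(42) = 42 mod 4 = 2
Pile 2 (size 43): G(43) = 43 mod 4 = 3
Pile 3 (size 46): G(46) = 46 mod 4 = 2
Pile 4 (size 32): G(32) = 32 mod 4 = 0
Total Grundy value = XOR of all: 2 XOR 3 XOR 2 XOR 0 = 3

3


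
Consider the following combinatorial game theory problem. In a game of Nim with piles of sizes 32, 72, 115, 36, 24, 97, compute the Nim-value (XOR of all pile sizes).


We need the XOR (exclusive or) of all pile sizes.
After XOR-ing pile 1 (size 32): 0 XOR 32 = 32
After XOR-ing pile 2 (size 72): 32 XOR 72 = 104
After XOR-ing pile 3 (size 115): 104 XOR 115 = 27
After XOR-ing pile 4 (size 36): 27 XOR 36 = 63
After XOR-ing pile 5 (size 24): 63 XOR 24 = 39
After XOR-ing pile 6 (size 97): 39 XOR 97 = 70
The Nim-value of this position is 70.

70


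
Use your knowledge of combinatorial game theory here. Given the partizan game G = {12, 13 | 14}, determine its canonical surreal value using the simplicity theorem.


Left options: {12, 13}, max = 13
Right options: {14}, min = 14
All options are numbers and max(Left) < min(Right), so by the simplicity theorem the value is the simplest (earliest-born) number strictly between 13 and 14.
No integer lies strictly between 13 and 14, so the value is the dyadic rational m/2^k in the interval with the smallest k (then m odd); search k = 1, 2, ...:
Denominator 2: 27/2 lies strictly between 13 and 14 -- found.
The simplest number in the interval is 27/2.
Game value = 27/2

27/2


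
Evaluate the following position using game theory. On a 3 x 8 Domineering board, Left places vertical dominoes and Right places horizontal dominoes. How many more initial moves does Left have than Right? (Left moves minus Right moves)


Board is 3 x 8 (rows x cols).
Left (vertical) placements: (rows-1) * cols = 2 * 8 = 16
Right (horizontal) placements: rows * (cols-1) = 3 * 7 = 21
Advantage = Left - Right = 16 - 21 = -5

-5


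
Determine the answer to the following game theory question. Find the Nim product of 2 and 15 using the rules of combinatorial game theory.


Nim multiplication is bilinear over XOR: (u XOR v) * w = (u*w) XOR (v*w).
So we split each operand into its bit components and XOR the pairwise Nim products.
2 = 2 (as XOR of powers of 2).
15 = 1 + 2 + 4 + 8 (as XOR of powers of 2).
Using the standard Nim-product table on single bits:
  2*2 = 3,   2*4 = 8,   2*8 = 12,
  4*4 = 6,   4*8 = 11,  8*8 = 13,
and  1*x = x (identity), k*l = l*k (commutative).
Pairwise Nim products:
  2 * 1 = 2
  2 * 2 = 3
  2 * 4 = 8
  2 * 8 = 12
XOR them: 2 XOR 3 XOR 8 XOR 12 = 5.
Result: 2 * 15 = 5 (in Nim).

5


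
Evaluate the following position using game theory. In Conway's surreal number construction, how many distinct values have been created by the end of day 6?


Day 0: {|} = 0 is born. Count = 1.
Day n: the number of surreal numbers born by day n is 2^(n+1) - 1.
By day 0: 2^1 - 1 = 1
By day 1: 2^2 - 1 = 3
By day 2: 2^3 - 1 = 7
By day 3: 2^4 - 1 = 15
By day 4: 2^5 - 1 = 31
By day 5: 2^6 - 1 = 63
By day 6: 2^7 - 1 = 127
By day 6: 127 surreal numbers.

127


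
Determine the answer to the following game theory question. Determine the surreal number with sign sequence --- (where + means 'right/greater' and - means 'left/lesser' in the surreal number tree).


Sign expansion: ---
Rule: track bounds (lo, hi), initially (-inf, +inf). On '+', the current value becomes lo and we move to the simplest number in (value, hi): value + 1 if hi = +inf, otherwise the midpoint (value + hi)/2. On '-', the current value becomes hi and we move to value - 1 if lo = -inf, otherwise the midpoint (lo + value)/2.
Start at 0.
Step 1: sign = -, move left. Bounds: (-inf, 0). Value = -1
Step 2: sign = -, move left. Bounds: (-inf, -1). Value = -2
Step 3: sign = -, move left. Bounds: (-inf, -2). Value = -3
The surreal number with sign expansion --- is -3.

-3


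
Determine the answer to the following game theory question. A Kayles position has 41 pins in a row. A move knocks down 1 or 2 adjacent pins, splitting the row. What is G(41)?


Kayles: a move removes 1 or 2 adjacent pins from a contiguous row.
Removing pins from a row of k leaves two independent rows (a, b) with a + b = k - 1 (one pin) or a + b = k - 2 (two pins); an end removal gives a = 0.
By Sprague-Grundy, G(k) = mex{ G(a) XOR G(b) } over all these splits. G(0) = 0.
G(1): splits (0,0):0^0=0 -> mex({0}) = 1
G(2): splits (0,1):0^1=1 (0,0):0^0=0 -> mex({0, 1}) = 2
G(3): splits (0,2):0^2=2 (1,1):1^1=0 (0,1):0^1=1 -> mex({0, 1, 2}) = 3
G(4): splits (0,3):0^3=3 (1,2):1^2=3 (0,2):0^2=2 (1,1):1^1=0 -> mex({0, 2, 3}) = 1
G(5): splits (0,4):0^1=1 (1,3):1^3=2 (2,2):2^2=0 (0,3):0^3=3 (1,2):1^2=3 -> mex({0, 1, 2, 3}) = 4
G(6) = mex({0, 1, 2, 4}) = 3
G(7) = mex({0, 1, 3, 4, 5}) = 2
G(8) = mex({0, 2, 3, 5, 6}) = 1
G(9) = mex({0, 1, 2, 3, 6, 7}) = 4
G(10) = mex({0, 1, 3, 4, 5, 7}) = 2
G(11) = mex({0, 1, 2, 3, 4, 5}) = 6
G(12) = mex({0, 1, 2, 3, 5, 6, 7}) = 4
G(13) = mex({0, 2, 3, 4, 6, 7}) = 1
G(14) = mex({0, 1, 4, 5, 6, 7}) = 2
G(15) = mex({0, 1, 2, 3, 4, 5, 6}) = 7
G(16) = mex({0, 2, 3, 5, 6, 7}) = 1
G(17) = mex({0, 1, 2, 3, 5, 6, 7}) = 4
G(18) = mex({0, 1, 2, 4, 5, 6}) = 3
G(19) = mex({0, 1, 3, 4, 5, 7}) = 2
G(20) = mex({0, 2, 3, 4, 5, 6, 7}) = 1
G(21) = mex({0, 1, 2, 3, 5, 6, 7}) = 4
G(22) = mex({0, 1, 2, 3, 4, 5, 7}) = 6
G(23) = mex({0, 1, 2, 3, 4, 5, 6}) = 7
G(24) = mex({0, 1, 2, 3, 5, 6, 7}) = 4
G(25) = mex({0, 2, 3, 4, 6, 7}) = 1
G(26) = mex({0, 1, 3, 4, 5, 6, 7}) = 2
G(27) = mex({0, 1, 2, 3, 4, 5, 6, 7}) = 8
G(28) = mex({0, 1, 2, 3, 4, 6, 7, 8}) = 5
G(29) = mex({0, 1, 2, 3, 5, 6, 7, 8, 9}) = 4
G(30) = mex({0, 1, 2, 3, 4, 5, 6, 9, 10}) = 7
G(31) = mex({0, 1, 3, 4, 5, 7, 10, 11}) = 2
G(32) = mex({0, 2, 3, 4, 5, 6, 7, 9, 11}) = 1
G(33) = mex({0, 1, 2, 3, 4, 5, 6, 7, 9, 12}) = 8
G(34) = mex({0, 1, 2, 3, 4, 5, 7, 8, 11, 12}) = 6
G(35) = mex({0, 1, 2, 3, 4, 5, 6, 8, 9, 10, 11}) = 7
G(36) = mex({0, 1, 2, 3, 5, 6, 7, 9, 10}) = 4
G(37) = mex({0, 2, 3, 4, 6, 7, 9, 10, 11, 12}) = 1
G(38) = mex({0, 1, 3, 4, 5, 6, 7, 9, 10, 11, 12}) = 2
G(39) = mex({0, 1, 2, 4, 5, 6, 7, 9, 10, 12, 14}) = 3
G(40) = mex({0, 2, 3, 4, 6, 7, 11, 12, 14}) = 1
G(41) = mex({0, 1, 2, 3, 5, 6, 7, 9, 10, 11, 12}) = 4
Therefore G(41) = 4.

4
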